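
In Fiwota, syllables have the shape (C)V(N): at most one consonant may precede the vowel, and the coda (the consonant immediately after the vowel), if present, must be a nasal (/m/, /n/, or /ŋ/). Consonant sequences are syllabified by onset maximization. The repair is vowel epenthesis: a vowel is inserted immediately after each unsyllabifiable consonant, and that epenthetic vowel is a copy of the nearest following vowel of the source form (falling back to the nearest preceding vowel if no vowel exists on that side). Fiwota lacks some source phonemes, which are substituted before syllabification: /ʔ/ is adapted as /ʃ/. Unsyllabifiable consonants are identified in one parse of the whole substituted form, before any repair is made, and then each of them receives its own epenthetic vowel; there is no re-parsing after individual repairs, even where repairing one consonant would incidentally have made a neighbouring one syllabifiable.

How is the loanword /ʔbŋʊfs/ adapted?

ʃʊbʊŋʊfʊsʊ

Substitution: /ʔ/ → /ʃ/, giving /ʃbŋʊfs/.
The consonants /ʃ/, /b/, /f/, /s/ cannot be parsed into a legal (C)V(N) syllable (only a nasal (/m/, /n/, or /ŋ/) is licensed in coda position; onsets are limited to one consonant).
Inserting the epenthetic vowel yields /ʃ/ → /ʃʊ/, /b/ → /bʊ/, /f/ → /fʊ/, /s/ → /sʊ/.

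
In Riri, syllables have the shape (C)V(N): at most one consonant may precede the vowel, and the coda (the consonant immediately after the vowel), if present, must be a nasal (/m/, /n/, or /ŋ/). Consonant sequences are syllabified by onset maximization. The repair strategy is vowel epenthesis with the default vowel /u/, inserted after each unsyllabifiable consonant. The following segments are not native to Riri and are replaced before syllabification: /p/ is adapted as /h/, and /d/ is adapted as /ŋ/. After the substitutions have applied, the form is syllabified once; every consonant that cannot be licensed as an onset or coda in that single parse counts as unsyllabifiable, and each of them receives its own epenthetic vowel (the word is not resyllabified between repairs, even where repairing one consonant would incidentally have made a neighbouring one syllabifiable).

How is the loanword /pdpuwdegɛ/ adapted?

Substitution: /p/ → /h/, /d/ → /ŋ/, giving /hŋhuwŋegɛ/.
Syllabifying with onset maximization leaves /h/, /ŋ/, /w/ stranded (only a nasal (/m/, /n/, or /ŋ/) is licensed in coda position; onsets are limited to one consonant).
Inserting the epenthetic vowel yields /h/ → /hu/, /ŋ/ → /ŋu/, /w/ → /wu/.

huŋuhuwuŋegɛ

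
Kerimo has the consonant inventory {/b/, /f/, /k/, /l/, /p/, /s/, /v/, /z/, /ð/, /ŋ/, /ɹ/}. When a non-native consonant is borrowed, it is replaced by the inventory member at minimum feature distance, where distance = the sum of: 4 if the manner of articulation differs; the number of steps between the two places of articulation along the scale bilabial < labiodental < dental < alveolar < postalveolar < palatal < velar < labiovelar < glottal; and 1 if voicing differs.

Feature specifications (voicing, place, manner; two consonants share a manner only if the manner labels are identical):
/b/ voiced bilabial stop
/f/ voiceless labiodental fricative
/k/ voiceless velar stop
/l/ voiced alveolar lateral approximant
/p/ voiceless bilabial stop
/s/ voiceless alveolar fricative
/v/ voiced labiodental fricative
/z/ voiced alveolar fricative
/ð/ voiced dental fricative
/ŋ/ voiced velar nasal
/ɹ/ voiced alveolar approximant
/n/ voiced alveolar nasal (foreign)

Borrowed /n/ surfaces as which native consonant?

ŋ

/ŋ/ is closest: same manner (nasal), place distance 3 (alveolar→velar), same voicing; total 3. Next closest is /l/ at distance 4.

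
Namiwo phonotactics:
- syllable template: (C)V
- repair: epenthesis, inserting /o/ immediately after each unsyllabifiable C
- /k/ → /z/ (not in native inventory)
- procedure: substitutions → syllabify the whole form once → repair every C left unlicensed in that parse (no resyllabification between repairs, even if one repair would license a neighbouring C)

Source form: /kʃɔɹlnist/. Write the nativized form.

Substitution: /k/ → /z/, giving /zʃɔɹlnist/.
Syllabifying with onset maximization leaves /z/, /ɹ/, /l/, /s/, /t/ stranded (no codas are permitted; onsets are limited to one consonant).
Epenthesis after each stranded consonant: /z/ → /zo/, /ɹ/ → /ɹo/, /l/ → /lo/, /s/ → /so/, /t/ → /to/.

zoʃɔɹolonisoto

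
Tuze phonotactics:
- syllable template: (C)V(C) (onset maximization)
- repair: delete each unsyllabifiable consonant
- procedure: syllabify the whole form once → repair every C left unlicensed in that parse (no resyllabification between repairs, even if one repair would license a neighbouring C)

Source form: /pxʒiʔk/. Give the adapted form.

ʒiʔ

Under (C)V(C), the unsyllabifiable consonants are /p/, /x/, /k/ (at most one coda consonant is licensed; onsets are limited to one consonant).
Deleting the stranded consonants removes /p/, /x/, /k/.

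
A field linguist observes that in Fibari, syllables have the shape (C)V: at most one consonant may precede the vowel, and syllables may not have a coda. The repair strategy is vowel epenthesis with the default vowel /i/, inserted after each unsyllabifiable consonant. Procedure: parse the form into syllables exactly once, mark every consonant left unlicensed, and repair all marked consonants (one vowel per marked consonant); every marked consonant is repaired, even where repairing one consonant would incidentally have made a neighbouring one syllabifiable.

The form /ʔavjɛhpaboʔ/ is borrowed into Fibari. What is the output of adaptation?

ʔavijɛhipaboʔi

Under (C)V, the unsyllabifiable consonants are /v/, /h/, /ʔ/ (no codas are permitted; onsets are limited to one consonant).
Epenthesis after each stranded consonant: /v/ → /vi/, /h/ → /hi/, /ʔ/ → /ʔi/.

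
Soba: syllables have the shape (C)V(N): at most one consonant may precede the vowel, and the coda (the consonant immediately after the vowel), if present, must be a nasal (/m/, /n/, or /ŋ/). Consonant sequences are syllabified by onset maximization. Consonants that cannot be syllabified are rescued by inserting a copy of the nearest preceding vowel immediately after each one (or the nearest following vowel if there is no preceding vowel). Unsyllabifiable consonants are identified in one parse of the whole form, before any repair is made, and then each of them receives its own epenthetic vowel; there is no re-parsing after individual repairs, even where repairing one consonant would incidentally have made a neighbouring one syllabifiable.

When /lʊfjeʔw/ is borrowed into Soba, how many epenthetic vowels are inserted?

3

The unsyllabifiable consonants are /f/, /ʔ/, /w/; each receives one epenthetic vowel.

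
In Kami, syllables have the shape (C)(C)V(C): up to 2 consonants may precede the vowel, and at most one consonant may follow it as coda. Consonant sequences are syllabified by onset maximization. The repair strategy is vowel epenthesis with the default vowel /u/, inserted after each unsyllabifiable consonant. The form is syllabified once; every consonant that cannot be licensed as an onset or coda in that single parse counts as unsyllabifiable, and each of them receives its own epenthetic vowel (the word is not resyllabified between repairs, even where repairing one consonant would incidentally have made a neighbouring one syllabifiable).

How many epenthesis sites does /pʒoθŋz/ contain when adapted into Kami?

2

The unsyllabifiable consonants are /ŋ/, /z/; each receives one epenthetic vowel.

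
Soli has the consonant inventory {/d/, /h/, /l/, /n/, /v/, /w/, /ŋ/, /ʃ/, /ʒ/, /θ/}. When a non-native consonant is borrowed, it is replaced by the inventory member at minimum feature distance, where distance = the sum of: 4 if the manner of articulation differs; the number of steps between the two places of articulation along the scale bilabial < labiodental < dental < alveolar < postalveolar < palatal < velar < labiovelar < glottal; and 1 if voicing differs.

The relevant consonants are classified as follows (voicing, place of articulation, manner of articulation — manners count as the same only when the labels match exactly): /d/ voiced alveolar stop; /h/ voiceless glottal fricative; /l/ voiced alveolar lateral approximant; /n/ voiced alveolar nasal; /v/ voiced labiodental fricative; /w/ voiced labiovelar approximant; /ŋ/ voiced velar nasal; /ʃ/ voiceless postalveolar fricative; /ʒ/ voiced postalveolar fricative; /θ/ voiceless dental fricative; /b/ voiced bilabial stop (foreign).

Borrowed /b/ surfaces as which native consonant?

/d/ is closest: same manner (stop), place distance 3 (bilabial→alveolar), same voicing; total 3. Next closest is /v/ at distance 5.

d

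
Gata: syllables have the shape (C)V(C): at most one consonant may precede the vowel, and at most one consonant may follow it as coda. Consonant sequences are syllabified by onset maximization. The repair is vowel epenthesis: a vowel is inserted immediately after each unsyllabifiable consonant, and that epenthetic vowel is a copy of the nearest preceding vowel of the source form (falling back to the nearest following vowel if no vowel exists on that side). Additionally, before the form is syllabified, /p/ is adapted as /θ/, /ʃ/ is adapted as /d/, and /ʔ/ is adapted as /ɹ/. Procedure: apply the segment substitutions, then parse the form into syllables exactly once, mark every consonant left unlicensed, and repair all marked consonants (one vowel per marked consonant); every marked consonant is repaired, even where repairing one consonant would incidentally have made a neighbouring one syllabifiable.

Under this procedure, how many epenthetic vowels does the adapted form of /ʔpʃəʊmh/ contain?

3

After substitution the input is /ɹθdəʊmh/.
The unsyllabifiable consonants are /ɹ/, /θ/, /h/; each receives one epenthetic vowel.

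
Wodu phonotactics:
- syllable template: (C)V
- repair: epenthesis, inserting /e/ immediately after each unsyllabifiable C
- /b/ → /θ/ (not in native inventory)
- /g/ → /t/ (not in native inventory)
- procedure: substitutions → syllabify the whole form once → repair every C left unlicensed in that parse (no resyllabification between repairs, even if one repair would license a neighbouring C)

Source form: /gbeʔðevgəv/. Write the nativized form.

Substitution: /g/ → /t/, /b/ → /θ/, giving /tθeʔðevtəv/.
Under (C)V, the unsyllabifiable consonants are /t/, /ʔ/, /v/, /v/ (no codas are permitted; onsets are limited to one consonant).
Epenthesis after each stranded consonant: /t/ → /te/, /ʔ/ → /ʔe/, /v/ → /ve/, /v/ → /ve/.

teθeʔeðevetəve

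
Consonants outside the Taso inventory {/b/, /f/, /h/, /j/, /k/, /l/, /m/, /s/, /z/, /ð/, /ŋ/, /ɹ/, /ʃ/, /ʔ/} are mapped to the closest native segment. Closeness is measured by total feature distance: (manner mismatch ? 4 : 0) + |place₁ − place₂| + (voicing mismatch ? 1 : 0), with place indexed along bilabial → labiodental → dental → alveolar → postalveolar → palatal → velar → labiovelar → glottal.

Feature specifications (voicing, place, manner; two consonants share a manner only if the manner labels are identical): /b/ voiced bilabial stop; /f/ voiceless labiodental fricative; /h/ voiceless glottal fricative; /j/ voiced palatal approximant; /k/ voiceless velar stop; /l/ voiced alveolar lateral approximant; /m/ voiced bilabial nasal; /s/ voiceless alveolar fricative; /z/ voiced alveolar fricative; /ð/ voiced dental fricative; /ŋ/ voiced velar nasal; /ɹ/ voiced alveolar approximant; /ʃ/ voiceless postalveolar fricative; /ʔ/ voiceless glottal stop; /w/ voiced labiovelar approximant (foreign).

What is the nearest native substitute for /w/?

j

/j/ is closest: same manner (approximant), place distance 2 (labiovelar→palatal), same voicing; total 2. Next closest is /ɹ/ at distance 4.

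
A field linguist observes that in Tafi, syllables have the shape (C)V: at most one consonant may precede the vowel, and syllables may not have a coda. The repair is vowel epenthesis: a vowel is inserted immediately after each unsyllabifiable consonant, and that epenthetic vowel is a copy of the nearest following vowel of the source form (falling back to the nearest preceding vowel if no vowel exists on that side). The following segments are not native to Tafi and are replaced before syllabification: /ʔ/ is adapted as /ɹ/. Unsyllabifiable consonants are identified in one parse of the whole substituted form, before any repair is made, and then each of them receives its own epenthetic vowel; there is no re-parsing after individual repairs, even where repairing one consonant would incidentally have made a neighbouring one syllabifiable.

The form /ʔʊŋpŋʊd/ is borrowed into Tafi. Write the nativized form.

ɹʊŋʊpʊŋʊdʊ

Substitution: /ʔ/ → /ɹ/, giving /ɹʊŋpŋʊd/.
Under (C)V, the unsyllabifiable consonants are /ŋ/, /p/, /d/ (no codas are permitted; onsets are limited to one consonant).
Epenthesis after each stranded consonant: /ŋ/ → /ŋʊ/, /p/ → /pʊ/, /d/ → /dʊ/.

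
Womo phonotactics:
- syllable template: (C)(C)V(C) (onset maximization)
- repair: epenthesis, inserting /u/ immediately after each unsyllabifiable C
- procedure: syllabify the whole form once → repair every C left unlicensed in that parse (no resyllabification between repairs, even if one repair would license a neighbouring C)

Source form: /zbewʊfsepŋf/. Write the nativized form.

Syllabifying with onset maximization leaves /ŋ/, /f/ stranded (at most one coda consonant is licensed; onsets may contain at most 2 consonants).
Each unlicensed consonant becomes the onset of a new syllable: /ŋ/ → /ŋu/, /f/ → /fu/.

zbewʊfsepŋufu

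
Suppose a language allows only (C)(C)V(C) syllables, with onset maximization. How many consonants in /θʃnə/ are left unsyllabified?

1

The consonants /θ/ cannot be parsed into a legal (C)(C)V(C) syllable (at most one coda consonant is licensed; onsets may contain at most 2 consonants).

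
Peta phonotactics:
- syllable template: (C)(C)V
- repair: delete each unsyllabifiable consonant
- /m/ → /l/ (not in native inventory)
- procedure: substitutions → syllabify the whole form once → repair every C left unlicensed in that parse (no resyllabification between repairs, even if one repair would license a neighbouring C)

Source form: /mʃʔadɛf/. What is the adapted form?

Substitution: /m/ → /l/, giving /lʃʔadɛf/.
The consonants /l/, /f/ cannot be parsed into a legal (C)(C)V syllable (no codas are permitted; onsets may contain at most 2 consonants).
Deletion applies to /l/, /f/.

ʃʔadɛ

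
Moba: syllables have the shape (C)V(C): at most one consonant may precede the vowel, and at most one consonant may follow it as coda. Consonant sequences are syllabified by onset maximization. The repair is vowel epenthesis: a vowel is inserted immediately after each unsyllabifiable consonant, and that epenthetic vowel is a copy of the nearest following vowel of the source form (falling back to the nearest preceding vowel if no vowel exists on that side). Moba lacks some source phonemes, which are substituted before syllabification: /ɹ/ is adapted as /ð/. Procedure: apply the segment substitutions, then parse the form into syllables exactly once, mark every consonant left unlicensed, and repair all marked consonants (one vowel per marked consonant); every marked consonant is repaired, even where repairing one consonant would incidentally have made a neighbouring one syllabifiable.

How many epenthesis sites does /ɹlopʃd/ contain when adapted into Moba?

After substitution the input is /ðlopʃd/.
The unsyllabifiable consonants are /ð/, /ʃ/, /d/; each receives one epenthetic vowel.

3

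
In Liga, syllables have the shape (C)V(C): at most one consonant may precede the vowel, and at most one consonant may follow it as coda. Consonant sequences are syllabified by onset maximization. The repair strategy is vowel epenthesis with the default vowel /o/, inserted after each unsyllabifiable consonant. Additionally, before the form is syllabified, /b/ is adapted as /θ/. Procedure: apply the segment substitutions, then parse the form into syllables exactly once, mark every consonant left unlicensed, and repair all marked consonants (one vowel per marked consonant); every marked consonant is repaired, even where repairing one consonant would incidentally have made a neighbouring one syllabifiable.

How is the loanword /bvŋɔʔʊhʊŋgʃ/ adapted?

Substitution: /b/ → /θ/, giving /θvŋɔʔʊhʊŋgʃ/.
The consonants /θ/, /v/, /g/, /ʃ/ cannot be parsed into a legal (C)V(C) syllable (at most one coda consonant is licensed; onsets are limited to one consonant).
Each unlicensed consonant becomes the onset of a new syllable: /θ/ → /θo/, /v/ → /vo/, /g/ → /go/, /ʃ/ → /ʃo/.

θovoŋɔʔʊhʊŋgoʃo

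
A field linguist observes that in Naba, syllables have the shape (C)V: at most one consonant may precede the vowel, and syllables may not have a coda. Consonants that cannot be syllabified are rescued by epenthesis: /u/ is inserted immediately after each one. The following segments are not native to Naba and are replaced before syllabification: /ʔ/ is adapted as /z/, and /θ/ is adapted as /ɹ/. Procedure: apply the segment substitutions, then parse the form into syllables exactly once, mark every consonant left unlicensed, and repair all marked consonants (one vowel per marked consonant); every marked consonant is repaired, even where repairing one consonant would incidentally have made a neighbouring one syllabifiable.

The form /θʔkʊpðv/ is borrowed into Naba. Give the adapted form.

ɹuzukʊpuðuvu

Substitution: /θ/ → /ɹ/, /ʔ/ → /z/, giving /ɹzkʊpðv/.
Under (C)V, the unsyllabifiable consonants are /ɹ/, /z/, /p/, /ð/, /v/ (no codas are permitted; onsets are limited to one consonant).
Epenthesis after each stranded consonant: /ɹ/ → /ɹu/, /z/ → /zu/, /p/ → /pu/, /ð/ → /ðu/, /v/ → /vu/.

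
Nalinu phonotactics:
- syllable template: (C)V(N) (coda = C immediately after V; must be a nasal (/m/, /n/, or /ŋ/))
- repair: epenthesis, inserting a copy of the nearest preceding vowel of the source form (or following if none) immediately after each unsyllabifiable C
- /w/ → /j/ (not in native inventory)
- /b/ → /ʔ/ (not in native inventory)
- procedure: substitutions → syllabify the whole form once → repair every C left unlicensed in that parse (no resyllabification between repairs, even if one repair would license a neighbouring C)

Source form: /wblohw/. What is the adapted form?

joʔolohojo

Substitution: /w/ → /j/, /b/ → /ʔ/, giving /jʔlohj/.
The consonants /j/, /ʔ/, /h/, /j/ cannot be parsed into a legal (C)V(N) syllable (only a nasal (/m/, /n/, or /ŋ/) is licensed in coda position; onsets are limited to one consonant).
Each unlicensed consonant becomes the onset of a new syllable: /j/ → /jo/, /ʔ/ → /ʔo/, /h/ → /ho/, /j/ → /jo/.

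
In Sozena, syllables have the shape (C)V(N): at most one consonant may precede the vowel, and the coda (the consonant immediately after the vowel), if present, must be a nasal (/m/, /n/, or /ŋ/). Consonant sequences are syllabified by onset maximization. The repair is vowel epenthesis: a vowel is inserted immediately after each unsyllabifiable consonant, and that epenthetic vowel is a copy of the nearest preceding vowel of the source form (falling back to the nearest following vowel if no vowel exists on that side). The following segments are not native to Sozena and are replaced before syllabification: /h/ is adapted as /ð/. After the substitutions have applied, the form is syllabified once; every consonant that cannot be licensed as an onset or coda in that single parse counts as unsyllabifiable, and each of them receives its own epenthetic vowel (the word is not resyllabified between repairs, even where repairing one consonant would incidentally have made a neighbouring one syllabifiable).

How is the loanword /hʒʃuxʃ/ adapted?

ðuʒuʃuxuʃu

Substitution: /h/ → /ð/, giving /ðʒʃuxʃ/.
Under (C)V(N), the unsyllabifiable consonants are /ð/, /ʒ/, /x/, /ʃ/ (only a nasal (/m/, /n/, or /ŋ/) is licensed in coda position; onsets are limited to one consonant).
Each unlicensed consonant becomes the onset of a new syllable: /ð/ → /ðu/, /ʒ/ → /ʒu/, /x/ → /xu/, /ʃ/ → /ʃu/.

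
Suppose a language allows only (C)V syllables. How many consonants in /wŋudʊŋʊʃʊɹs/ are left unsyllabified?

3

Under (C)V, the unsyllabifiable consonants are /w/, /ɹ/, /s/ (no codas are permitted; onsets are limited to one consonant).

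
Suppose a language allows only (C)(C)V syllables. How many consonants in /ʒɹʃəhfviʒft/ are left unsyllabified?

5

Syllabifying with onset maximization leaves /ʒ/, /h/, /ʒ/, /f/, /t/ stranded (no codas are permitted; onsets may contain at most 2 consonants).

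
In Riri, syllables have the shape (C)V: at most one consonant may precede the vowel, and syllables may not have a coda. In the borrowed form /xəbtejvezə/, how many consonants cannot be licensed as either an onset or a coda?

Syllabifying with onset maximization leaves /b/, /j/ stranded (no codas are permitted; onsets are limited to one consonant).

2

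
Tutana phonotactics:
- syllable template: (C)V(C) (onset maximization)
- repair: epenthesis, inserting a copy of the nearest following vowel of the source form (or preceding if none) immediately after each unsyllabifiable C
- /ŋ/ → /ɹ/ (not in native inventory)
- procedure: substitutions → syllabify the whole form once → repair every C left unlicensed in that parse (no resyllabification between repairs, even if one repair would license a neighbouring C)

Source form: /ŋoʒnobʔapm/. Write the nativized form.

Substitution: /ŋ/ → /ɹ/, giving /ɹoʒnobʔapm/.
Under (C)V(C), the unsyllabifiable consonants are /m/ (at most one coda consonant is licensed; onsets are limited to one consonant).
Inserting the epenthetic vowel yields /m/ → /ma/.

ɹoʒnobʔapma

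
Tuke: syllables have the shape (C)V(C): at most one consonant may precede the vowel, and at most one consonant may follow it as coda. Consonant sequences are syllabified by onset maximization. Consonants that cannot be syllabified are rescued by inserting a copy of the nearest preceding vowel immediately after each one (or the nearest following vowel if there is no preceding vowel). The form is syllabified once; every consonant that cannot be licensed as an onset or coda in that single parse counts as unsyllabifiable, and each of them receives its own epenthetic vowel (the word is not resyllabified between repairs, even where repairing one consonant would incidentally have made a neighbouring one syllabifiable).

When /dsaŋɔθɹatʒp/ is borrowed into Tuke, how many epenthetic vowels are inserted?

3

The unsyllabifiable consonants are /d/, /ʒ/, /p/; each receives one epenthetic vowel.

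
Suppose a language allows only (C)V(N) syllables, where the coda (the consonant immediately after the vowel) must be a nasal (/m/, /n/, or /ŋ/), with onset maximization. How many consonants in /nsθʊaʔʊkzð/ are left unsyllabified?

5

The consonants /n/, /s/, /k/, /z/, /ð/ cannot be parsed into a legal (C)V(N) syllable (only a nasal (/m/, /n/, or /ŋ/) is licensed in coda position; onsets are limited to one consonant).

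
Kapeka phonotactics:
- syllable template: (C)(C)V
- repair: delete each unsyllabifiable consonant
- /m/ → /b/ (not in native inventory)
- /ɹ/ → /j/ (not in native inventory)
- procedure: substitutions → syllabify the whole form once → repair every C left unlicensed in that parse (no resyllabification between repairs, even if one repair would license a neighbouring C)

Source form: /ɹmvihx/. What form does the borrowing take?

bvi

Substitution: /ɹ/ → /j/, /m/ → /b/, giving /jbvihx/.
The consonants /j/, /h/, /x/ cannot be parsed into a legal (C)(C)V syllable (no codas are permitted; onsets may contain at most 2 consonants).
Deleting the stranded consonants removes /j/, /h/, /x/.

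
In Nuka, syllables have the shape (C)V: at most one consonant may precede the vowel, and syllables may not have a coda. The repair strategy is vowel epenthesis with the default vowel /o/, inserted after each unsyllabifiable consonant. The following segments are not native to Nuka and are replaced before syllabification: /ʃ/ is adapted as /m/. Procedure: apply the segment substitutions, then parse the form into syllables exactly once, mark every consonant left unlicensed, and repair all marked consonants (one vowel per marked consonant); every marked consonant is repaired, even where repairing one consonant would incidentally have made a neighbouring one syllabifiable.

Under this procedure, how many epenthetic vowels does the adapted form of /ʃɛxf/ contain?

After substitution the input is /mɛxf/.
The unsyllabifiable consonants are /x/, /f/; each receives one epenthetic vowel.

2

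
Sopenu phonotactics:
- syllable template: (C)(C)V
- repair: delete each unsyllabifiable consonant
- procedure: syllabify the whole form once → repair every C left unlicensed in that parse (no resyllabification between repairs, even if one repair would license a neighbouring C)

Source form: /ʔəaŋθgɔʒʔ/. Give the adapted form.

Under (C)(C)V, the unsyllabifiable consonants are /ŋ/, /ʒ/, /ʔ/ (no codas are permitted; onsets may contain at most 2 consonants).
Each unlicensed consonant is deleted: /ŋ/, /ʒ/, /ʔ/.

ʔəaθgɔ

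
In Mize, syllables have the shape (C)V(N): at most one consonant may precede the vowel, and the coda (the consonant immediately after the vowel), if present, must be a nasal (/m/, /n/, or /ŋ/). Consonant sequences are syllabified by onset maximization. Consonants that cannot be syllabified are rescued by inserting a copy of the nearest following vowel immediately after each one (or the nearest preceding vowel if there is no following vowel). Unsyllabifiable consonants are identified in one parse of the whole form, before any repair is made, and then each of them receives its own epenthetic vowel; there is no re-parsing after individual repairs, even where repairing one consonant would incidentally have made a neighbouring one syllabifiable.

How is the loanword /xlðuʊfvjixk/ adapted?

xuluðuʊfivijixiki

The consonants /x/, /l/, /f/, /v/, /x/, /k/ cannot be parsed into a legal (C)V(N) syllable (only a nasal (/m/, /n/, or /ŋ/) is licensed in coda position; onsets are limited to one consonant).
Epenthesis after each stranded consonant: /x/ → /xu/, /l/ → /lu/, /f/ → /fi/, /v/ → /vi/, /x/ → /xi/, /k/ → /ki/.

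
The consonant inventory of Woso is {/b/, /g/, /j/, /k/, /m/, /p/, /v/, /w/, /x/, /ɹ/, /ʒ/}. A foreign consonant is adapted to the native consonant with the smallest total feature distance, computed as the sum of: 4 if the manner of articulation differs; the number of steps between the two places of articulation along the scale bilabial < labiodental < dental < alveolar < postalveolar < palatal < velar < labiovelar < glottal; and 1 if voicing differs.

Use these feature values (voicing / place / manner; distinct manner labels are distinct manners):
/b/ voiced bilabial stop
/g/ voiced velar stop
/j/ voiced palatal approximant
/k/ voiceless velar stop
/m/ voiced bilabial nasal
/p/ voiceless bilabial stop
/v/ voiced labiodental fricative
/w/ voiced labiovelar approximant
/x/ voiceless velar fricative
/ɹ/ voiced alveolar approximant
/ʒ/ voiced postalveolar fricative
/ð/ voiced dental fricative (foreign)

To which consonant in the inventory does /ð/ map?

v

/v/ is closest: same manner (fricative), place distance 1 (dental→labiodental), same voicing; total 1. Next closest is /ʒ/ at distance 2.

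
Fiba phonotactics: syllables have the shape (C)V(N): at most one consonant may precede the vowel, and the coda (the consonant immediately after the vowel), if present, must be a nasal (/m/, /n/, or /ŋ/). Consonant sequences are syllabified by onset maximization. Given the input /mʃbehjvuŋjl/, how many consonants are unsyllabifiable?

6

Under (C)V(N), the unsyllabifiable consonants are /m/, /ʃ/, /h/, /j/, /j/, /l/ (only a nasal (/m/, /n/, or /ŋ/) is licensed in coda position; onsets are limited to one consonant).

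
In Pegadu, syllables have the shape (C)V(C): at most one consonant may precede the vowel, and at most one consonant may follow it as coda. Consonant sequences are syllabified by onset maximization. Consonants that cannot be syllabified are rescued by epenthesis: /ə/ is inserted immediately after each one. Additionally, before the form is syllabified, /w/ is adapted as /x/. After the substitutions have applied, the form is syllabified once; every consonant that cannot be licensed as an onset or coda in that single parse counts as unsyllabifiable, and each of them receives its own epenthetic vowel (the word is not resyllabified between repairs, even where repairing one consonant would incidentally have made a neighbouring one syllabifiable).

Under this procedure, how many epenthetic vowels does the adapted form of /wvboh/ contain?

2

After substitution the input is /xvboh/.
The unsyllabifiable consonants are /x/, /v/; each receives one epenthetic vowel.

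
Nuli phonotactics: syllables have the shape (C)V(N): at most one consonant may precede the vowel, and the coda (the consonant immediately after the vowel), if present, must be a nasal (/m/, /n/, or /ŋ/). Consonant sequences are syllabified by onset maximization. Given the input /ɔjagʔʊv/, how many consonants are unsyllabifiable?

Under (C)V(N), the unsyllabifiable consonants are /g/, /v/ (only a nasal (/m/, /n/, or /ŋ/) is licensed in coda position; onsets are limited to one consonant).

2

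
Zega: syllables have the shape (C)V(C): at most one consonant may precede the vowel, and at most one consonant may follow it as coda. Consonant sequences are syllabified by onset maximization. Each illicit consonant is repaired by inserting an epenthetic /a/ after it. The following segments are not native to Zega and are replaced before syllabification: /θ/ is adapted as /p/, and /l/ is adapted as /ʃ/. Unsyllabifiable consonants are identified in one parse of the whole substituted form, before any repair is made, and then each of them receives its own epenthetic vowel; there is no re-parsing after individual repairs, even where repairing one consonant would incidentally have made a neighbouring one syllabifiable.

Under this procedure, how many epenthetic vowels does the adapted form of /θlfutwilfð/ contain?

4

After substitution the input is /pʃfutwiʃfð/.
The unsyllabifiable consonants are /p/, /ʃ/, /f/, /ð/; each receives one epenthetic vowel.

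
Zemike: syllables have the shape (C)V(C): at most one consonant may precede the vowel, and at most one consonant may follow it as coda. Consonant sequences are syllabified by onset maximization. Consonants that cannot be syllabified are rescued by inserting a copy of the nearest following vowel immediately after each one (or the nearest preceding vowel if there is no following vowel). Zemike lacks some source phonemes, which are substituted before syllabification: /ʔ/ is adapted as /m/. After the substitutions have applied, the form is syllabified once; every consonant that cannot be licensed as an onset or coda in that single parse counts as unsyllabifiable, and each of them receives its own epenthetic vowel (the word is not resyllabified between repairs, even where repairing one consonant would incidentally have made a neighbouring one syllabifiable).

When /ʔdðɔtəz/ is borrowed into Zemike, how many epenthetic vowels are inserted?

After substitution the input is /mdðɔtəz/.
The unsyllabifiable consonants are /m/, /d/; each receives one epenthetic vowel.

2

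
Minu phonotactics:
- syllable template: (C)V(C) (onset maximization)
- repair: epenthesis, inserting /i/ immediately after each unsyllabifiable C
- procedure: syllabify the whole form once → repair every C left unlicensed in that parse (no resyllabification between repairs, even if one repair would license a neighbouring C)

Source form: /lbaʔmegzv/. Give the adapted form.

Under (C)V(C), the unsyllabifiable consonants are /l/, /z/, /v/ (at most one coda consonant is licensed; onsets are limited to one consonant).
Inserting the epenthetic vowel yields /l/ → /li/, /z/ → /zi/, /v/ → /vi/.

libaʔmegzivi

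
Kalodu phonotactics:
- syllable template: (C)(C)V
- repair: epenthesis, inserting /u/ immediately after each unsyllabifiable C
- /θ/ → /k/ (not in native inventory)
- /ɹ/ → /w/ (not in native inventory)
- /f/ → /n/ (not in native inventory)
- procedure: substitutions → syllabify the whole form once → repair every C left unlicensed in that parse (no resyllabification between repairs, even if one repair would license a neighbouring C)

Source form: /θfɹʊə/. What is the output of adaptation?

kunwʊə

Substitution: /θ/ → /k/, /f/ → /n/, /ɹ/ → /w/, giving /knwʊə/.
The consonants /k/ cannot be parsed into a legal (C)(C)V syllable (no codas are permitted; onsets may contain at most 2 consonants).
Epenthesis after each stranded consonant: /k/ → /ku/.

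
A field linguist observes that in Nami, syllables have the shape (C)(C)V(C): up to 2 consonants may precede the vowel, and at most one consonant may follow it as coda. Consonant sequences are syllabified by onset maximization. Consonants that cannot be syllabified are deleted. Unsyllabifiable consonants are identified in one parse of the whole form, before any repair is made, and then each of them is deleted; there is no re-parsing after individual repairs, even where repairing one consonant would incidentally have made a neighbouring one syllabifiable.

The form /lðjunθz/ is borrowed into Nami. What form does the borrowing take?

ðjun

Under (C)(C)V(C), the unsyllabifiable consonants are /l/, /θ/, /z/ (at most one coda consonant is licensed; onsets may contain at most 2 consonants).
Deleting the stranded consonants removes /l/, /θ/, /z/.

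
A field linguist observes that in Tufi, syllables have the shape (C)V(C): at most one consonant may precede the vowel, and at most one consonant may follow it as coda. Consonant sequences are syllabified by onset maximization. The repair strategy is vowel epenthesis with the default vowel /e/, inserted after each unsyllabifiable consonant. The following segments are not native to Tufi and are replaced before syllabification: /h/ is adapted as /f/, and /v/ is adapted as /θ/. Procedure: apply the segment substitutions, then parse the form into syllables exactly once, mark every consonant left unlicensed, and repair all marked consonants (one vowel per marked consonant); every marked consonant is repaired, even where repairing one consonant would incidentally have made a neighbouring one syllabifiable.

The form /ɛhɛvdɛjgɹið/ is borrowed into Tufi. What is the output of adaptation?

Substitution: /h/ → /f/, /v/ → /θ/, giving /ɛfɛθdɛjgɹið/.
Syllabifying with onset maximization leaves /g/ stranded (at most one coda consonant is licensed; onsets are limited to one consonant).
Inserting the epenthetic vowel yields /g/ → /ge/.

ɛfɛθdɛjgeɹið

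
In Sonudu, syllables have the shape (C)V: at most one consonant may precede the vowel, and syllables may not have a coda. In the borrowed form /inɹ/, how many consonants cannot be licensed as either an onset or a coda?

Syllabifying with onset maximization leaves /n/, /ɹ/ stranded (no codas are permitted; onsets are limited to one consonant).

2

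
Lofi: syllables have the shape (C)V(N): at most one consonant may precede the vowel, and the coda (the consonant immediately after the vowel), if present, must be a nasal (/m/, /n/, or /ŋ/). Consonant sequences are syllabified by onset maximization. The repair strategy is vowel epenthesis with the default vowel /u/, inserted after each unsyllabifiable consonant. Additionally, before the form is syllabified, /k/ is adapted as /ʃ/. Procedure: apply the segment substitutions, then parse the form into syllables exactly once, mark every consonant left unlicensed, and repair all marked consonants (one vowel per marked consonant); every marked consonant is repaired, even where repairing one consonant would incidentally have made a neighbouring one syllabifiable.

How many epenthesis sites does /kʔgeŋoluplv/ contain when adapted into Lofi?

5

After substitution the input is /ʃʔgeŋoluplv/.
The unsyllabifiable consonants are /ʃ/, /ʔ/, /p/, /l/, /v/; each receives one epenthetic vowel.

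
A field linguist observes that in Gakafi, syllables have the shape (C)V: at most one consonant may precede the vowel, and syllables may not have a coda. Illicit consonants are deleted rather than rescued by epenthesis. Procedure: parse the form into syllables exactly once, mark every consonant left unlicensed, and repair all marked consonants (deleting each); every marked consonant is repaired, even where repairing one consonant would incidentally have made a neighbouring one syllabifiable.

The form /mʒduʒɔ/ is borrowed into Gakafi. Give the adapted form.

duʒɔ

Under (C)V, the unsyllabifiable consonants are /m/, /ʒ/ (no codas are permitted; onsets are limited to one consonant).
Each unlicensed consonant is deleted: /m/, /ʒ/.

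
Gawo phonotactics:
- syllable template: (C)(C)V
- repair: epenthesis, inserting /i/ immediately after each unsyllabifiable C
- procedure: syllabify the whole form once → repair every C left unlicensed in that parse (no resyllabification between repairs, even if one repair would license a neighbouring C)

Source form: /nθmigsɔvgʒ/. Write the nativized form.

Syllabifying with onset maximization leaves /n/, /v/, /g/, /ʒ/ stranded (no codas are permitted; onsets may contain at most 2 consonants).
Epenthesis after each stranded consonant: /n/ → /ni/, /v/ → /vi/, /g/ → /gi/, /ʒ/ → /ʒi/.

niθmigsɔvigiʒi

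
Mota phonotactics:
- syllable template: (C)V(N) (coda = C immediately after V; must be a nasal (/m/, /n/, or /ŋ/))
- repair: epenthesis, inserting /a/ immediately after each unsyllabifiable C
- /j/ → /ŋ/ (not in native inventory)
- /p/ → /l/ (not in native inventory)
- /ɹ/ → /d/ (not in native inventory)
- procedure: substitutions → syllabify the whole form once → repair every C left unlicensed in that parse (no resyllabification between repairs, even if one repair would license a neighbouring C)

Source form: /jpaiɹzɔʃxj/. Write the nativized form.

ŋalaidazɔʃaxaŋa

Substitution: /j/ → /ŋ/, /p/ → /l/, /ɹ/ → /d/, giving /ŋlaidzɔʃxŋ/.
Syllabifying with onset maximization leaves /ŋ/, /d/, /ʃ/, /x/, /ŋ/ stranded (only a nasal (/m/, /n/, or /ŋ/) is licensed in coda position; onsets are limited to one consonant).
Inserting the epenthetic vowel yields /ŋ/ → /ŋa/, /d/ → /da/, /ʃ/ → /ʃa/, /x/ → /xa/, /ŋ/ → /ŋa/.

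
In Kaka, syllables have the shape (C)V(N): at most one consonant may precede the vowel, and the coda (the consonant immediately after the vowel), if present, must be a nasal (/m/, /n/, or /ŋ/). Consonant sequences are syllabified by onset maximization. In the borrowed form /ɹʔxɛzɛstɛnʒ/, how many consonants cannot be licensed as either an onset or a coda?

4

Syllabifying with onset maximization leaves /ɹ/, /ʔ/, /s/, /ʒ/ stranded (only a nasal (/m/, /n/, or /ŋ/) is licensed in coda position; onsets are limited to one consonant).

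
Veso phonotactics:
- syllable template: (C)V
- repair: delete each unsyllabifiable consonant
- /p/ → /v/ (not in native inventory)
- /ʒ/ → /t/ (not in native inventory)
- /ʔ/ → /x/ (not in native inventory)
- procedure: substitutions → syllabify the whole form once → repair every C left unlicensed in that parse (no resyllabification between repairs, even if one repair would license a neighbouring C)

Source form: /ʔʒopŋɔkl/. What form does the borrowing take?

Substitution: /ʔ/ → /x/, /ʒ/ → /t/, /p/ → /v/, giving /xtovŋɔkl/.
Under (C)V, the unsyllabifiable consonants are /x/, /v/, /k/, /l/ (no codas are permitted; onsets are limited to one consonant).
Each unlicensed consonant is deleted: /x/, /v/, /k/, /l/.

toŋɔ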